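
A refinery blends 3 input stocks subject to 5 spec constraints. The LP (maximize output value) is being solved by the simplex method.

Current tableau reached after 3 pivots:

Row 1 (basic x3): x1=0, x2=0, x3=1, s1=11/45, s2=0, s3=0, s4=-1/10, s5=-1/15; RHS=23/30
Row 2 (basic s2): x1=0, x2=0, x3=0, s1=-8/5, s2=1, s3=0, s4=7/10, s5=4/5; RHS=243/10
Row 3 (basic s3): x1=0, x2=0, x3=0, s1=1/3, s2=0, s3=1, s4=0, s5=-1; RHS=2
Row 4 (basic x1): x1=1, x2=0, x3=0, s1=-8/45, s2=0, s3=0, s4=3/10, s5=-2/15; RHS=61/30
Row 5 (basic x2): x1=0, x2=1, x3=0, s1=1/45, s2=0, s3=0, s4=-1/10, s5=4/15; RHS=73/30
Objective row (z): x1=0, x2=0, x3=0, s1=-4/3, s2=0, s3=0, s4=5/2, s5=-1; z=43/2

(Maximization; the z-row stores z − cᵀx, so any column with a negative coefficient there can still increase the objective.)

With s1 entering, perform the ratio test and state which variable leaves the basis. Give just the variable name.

Ratios: row 1 (x3): (23/30)/(11/45) = 69/22; row 2 (s2): entry -8/5 ≤ 0, skip; row 3 (s3): 2/(1/3) = 6; row 4 (x1): entry -8/45 ≤ 0, skip; row 5 (x2): (73/30)/(1/45) = 219/2.
Minimum ratio 69/22 is in the x3 row, so x3 leaves.

x3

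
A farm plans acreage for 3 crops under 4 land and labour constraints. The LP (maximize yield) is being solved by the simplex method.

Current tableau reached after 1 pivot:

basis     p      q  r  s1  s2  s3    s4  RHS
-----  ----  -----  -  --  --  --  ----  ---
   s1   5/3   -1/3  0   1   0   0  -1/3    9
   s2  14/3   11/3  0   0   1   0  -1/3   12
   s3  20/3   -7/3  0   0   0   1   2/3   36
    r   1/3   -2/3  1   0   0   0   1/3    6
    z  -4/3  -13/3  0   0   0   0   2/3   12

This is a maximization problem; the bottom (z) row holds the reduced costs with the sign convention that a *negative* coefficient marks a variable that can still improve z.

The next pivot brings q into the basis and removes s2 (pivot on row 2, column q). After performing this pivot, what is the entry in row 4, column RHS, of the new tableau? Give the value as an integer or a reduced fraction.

Pivot element is row 2, column q: 11/3.
Normalize row 2: new (row 2, RHS) = 12/(11/3) = 36/11.
row 4 ← row 4 − (-2/3)·(new row 2): 6 − (-2/3)·(36/11) = 90/11.

90/11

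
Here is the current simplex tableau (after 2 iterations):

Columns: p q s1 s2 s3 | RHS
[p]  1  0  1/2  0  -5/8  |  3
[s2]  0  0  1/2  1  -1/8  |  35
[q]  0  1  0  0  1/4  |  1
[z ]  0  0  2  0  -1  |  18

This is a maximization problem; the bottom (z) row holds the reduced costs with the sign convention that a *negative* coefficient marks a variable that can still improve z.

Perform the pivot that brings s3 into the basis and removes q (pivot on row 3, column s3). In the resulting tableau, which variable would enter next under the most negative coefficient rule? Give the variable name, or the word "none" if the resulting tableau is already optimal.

Pivot element 1/4. New z-row = old z-row − (-1)·(row 3/(1/4)).
Updated z-row coefficients: p: 0, q: 4, s1: 2, s2: 0, s3: 0.
No coefficient is strictly negative; the tableau after this pivot is optimal.

none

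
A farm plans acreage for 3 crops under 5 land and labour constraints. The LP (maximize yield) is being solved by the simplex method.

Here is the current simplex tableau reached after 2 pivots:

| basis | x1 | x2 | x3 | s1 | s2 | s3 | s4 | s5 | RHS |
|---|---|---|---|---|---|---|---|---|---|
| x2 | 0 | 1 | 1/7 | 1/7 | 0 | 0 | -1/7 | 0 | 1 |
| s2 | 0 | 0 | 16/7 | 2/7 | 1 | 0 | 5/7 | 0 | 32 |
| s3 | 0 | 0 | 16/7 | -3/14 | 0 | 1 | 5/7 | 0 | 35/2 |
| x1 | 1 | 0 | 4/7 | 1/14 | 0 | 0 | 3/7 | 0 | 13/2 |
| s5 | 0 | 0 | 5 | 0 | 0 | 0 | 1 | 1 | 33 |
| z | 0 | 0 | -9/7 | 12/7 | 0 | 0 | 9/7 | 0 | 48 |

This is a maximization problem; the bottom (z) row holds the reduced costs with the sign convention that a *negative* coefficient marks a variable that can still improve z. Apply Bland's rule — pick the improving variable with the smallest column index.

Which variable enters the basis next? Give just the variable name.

x3

Objective-row coefficients: x1: 0, x2: 0, x3: -9/7, s1: 12/7, s2: 0, s3: 0, s4: 9/7, s5: 0.
Improving columns: x3. Bland's rule picks the smallest column index → x3.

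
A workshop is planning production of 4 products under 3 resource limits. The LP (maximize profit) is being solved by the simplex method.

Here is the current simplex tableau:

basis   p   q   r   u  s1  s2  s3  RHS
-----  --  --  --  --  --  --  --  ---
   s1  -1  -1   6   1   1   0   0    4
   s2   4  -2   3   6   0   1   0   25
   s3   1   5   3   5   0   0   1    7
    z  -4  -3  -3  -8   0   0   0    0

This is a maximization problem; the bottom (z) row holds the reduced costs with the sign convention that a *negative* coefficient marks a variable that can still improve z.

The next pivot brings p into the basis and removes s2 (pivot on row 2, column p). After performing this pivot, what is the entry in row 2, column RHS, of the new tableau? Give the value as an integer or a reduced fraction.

25/4

Pivot element is row 2, column p: 4.
Normalize row 2: new (row 2, RHS) = 25/4 = 25/4.
Row 2 is the pivot row, so the entry is 25/4.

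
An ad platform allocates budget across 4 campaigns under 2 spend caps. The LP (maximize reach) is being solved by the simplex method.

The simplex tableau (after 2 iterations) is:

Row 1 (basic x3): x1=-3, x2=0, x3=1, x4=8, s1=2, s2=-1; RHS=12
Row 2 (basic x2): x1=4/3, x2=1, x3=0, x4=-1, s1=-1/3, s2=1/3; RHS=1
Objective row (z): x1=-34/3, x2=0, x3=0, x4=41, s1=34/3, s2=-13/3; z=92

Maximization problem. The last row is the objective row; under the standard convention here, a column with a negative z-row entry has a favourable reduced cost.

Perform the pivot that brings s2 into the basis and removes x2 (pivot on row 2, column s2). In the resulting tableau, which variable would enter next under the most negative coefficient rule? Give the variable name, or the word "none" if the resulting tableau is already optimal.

Pivot element 1/3. New z-row = old z-row − (-13/3)·(row 2/(1/3)).
Updated z-row coefficients: x1: 6, x2: 13, x3: 0, x4: 28, s1: 7, s2: 0.
No coefficient is strictly negative; the tableau after this pivot is optimal.

none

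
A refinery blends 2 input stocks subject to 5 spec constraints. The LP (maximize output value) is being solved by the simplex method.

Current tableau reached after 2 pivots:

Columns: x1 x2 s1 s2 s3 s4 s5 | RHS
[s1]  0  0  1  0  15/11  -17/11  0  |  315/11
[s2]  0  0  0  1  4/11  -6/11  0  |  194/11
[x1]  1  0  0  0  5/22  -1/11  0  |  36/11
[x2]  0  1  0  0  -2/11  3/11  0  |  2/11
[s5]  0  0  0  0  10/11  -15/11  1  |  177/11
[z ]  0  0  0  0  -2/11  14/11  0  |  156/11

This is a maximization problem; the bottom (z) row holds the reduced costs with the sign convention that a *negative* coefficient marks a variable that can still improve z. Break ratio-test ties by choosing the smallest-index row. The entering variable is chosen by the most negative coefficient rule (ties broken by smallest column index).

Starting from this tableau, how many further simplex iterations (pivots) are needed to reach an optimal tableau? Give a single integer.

pivot: s3 in, x1 out → z = 84/5
No improving column remains; optimal.

1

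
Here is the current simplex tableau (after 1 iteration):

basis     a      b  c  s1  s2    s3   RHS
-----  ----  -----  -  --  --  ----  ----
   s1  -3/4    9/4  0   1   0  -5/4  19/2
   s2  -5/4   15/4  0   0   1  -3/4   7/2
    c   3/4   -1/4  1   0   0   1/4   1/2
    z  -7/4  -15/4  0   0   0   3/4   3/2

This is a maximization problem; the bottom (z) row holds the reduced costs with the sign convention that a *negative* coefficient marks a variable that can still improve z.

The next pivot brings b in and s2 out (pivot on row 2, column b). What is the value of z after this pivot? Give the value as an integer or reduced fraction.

5

Minimum ratio for b: (7/2)/(15/4) = 14/15.
z changes by −(z-row coeff of b)·ratio = −(-15/4)·(14/15) = 7/2.
New z = 3/2 + (7/2) = 5.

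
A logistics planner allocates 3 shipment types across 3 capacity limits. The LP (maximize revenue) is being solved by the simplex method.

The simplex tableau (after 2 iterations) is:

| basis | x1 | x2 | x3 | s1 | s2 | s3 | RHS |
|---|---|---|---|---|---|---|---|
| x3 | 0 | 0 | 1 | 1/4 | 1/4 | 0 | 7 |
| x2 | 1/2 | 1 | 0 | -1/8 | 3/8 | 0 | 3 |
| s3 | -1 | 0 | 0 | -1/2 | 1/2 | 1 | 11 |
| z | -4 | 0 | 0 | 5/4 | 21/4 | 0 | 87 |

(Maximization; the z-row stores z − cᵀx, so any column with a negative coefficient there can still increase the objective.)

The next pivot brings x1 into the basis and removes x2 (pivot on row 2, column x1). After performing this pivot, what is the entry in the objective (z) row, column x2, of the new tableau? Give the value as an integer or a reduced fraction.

8

Pivot element is row 2, column x1: 1/2.
Normalize row 2: new (row 2, x2) = 1/(1/2) = 2.
z-row ← z-row − (-4)·(new row 2): 0 − (-4)·2 = 8.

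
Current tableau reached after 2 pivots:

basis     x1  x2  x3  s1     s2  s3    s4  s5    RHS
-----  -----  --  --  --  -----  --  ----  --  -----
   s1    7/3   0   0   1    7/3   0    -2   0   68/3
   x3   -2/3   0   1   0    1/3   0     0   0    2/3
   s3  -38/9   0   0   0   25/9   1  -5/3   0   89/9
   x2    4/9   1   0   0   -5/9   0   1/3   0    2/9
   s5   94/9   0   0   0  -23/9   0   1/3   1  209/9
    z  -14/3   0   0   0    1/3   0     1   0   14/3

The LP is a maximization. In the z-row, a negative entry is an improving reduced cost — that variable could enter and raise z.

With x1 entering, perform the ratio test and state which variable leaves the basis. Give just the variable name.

Ratios: row 1 (s1): (68/3)/(7/3) = 68/7; row 2 (x3): entry -2/3 ≤ 0, skip; row 3 (s3): entry -38/9 ≤ 0, skip; row 4 (x2): (2/9)/(4/9) = 1/2; row 5 (s5): (209/9)/(94/9) = 209/94.
Minimum ratio 1/2 is in the x2 row, so x2 leaves.

x2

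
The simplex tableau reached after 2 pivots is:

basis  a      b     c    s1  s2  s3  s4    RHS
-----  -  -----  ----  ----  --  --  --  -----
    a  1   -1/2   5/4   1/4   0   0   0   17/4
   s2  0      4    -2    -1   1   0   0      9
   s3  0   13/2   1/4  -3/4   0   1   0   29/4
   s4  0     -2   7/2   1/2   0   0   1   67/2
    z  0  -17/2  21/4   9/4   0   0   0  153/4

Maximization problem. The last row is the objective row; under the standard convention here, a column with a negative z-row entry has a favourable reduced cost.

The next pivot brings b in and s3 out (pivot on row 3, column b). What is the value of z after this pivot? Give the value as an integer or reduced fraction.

1241/26

Minimum ratio for b: (29/4)/(13/2) = 29/26.
z changes by −(z-row coeff of b)·ratio = −(-17/2)·(29/26) = 493/52.
New z = 153/4 + (493/52) = 1241/26.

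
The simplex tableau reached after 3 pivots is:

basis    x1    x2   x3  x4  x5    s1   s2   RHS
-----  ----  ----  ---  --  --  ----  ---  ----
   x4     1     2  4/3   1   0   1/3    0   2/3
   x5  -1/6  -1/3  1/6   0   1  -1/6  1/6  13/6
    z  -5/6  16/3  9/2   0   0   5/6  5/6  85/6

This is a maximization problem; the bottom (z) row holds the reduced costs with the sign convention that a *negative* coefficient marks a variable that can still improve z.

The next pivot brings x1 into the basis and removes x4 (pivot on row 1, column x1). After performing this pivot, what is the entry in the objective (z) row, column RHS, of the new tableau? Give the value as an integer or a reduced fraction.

265/18

Pivot element is row 1, column x1: 1.
Normalize row 1: new (row 1, RHS) = (2/3)/1 = 2/3.
z-row ← z-row − (-5/6)·(new row 1): 85/6 − (-5/6)·(2/3) = 265/18.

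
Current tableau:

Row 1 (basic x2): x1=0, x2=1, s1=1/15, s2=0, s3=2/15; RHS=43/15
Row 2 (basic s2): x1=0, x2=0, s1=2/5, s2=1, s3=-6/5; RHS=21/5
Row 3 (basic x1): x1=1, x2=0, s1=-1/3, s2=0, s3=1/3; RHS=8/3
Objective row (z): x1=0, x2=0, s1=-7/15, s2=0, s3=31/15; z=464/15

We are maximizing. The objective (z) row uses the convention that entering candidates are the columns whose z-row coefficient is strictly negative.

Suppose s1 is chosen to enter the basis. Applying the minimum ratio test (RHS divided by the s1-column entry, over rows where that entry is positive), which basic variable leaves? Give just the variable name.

Ratios: row 1 (x2): (43/15)/(1/15) = 43; row 2 (s2): (21/5)/(2/5) = 21/2; row 3 (x1): entry -1/3 ≤ 0, skip.
Minimum ratio 21/2 is in the s2 row, so s2 leaves.

s2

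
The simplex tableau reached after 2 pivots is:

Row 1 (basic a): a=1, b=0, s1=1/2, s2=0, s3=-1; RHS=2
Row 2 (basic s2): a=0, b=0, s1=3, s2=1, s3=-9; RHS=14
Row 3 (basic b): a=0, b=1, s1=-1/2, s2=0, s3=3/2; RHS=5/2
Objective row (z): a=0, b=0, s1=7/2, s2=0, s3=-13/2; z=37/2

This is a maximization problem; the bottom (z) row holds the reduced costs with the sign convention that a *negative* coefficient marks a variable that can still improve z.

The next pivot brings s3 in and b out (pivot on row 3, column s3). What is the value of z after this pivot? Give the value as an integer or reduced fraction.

88/3

Minimum ratio for s3: (5/2)/(3/2) = 5/3.
z changes by −(z-row coeff of s3)·ratio = −(-13/2)·(5/3) = 65/6.
New z = 37/2 + (65/6) = 88/3.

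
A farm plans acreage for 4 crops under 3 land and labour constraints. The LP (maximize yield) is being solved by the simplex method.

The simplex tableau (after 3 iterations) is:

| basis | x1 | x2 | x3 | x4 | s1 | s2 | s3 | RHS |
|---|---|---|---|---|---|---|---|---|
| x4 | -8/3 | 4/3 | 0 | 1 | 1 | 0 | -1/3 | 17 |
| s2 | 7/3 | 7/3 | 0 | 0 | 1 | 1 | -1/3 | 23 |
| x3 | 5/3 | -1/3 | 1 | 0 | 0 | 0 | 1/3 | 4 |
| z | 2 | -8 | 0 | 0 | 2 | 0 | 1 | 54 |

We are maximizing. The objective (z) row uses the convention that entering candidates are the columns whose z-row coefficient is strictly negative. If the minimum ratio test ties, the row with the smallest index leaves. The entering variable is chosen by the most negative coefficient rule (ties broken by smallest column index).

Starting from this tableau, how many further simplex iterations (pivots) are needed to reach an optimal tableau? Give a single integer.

pivot: x2 in, s2 out → z = 930/7
pivot: s3 in, x3 out → z = 273/2
No improving column remains; optimal.

2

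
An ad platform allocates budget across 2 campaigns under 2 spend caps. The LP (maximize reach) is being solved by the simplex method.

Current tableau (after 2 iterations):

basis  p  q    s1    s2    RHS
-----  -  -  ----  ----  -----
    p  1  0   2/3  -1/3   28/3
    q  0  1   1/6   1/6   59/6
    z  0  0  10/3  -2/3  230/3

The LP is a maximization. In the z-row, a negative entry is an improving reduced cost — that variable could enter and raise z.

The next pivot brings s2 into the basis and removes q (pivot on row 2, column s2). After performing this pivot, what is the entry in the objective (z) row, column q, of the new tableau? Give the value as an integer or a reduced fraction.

4

Pivot element is row 2, column s2: 1/6.
Normalize row 2: new (row 2, q) = 1/(1/6) = 6.
z-row ← z-row − (-2/3)·(new row 2): 0 − (-2/3)·6 = 4.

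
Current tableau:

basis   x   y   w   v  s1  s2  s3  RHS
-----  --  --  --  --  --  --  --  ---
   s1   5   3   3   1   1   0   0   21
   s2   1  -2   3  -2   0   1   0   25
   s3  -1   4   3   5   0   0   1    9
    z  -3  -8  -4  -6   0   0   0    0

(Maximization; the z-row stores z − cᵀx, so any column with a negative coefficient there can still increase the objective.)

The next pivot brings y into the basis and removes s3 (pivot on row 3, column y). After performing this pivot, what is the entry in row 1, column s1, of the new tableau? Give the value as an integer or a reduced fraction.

Pivot element is row 3, column y: 4.
Normalize row 3: new (row 3, s1) = 0/4 = 0.
row 1 ← row 1 − 3·(new row 3): 1 − 3·0 = 1.

1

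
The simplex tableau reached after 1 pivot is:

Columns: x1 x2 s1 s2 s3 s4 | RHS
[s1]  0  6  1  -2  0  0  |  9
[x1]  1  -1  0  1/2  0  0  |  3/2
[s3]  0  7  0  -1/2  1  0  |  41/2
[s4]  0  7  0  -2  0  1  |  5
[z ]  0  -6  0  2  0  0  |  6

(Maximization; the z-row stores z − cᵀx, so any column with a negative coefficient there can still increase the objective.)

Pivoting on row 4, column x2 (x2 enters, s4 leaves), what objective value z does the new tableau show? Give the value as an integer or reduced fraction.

Minimum ratio for x2: 5/7 = 5/7.
z changes by −(z-row coeff of x2)·ratio = −(-6)·(5/7) = 30/7.
New z = 6 + (30/7) = 72/7.

72/7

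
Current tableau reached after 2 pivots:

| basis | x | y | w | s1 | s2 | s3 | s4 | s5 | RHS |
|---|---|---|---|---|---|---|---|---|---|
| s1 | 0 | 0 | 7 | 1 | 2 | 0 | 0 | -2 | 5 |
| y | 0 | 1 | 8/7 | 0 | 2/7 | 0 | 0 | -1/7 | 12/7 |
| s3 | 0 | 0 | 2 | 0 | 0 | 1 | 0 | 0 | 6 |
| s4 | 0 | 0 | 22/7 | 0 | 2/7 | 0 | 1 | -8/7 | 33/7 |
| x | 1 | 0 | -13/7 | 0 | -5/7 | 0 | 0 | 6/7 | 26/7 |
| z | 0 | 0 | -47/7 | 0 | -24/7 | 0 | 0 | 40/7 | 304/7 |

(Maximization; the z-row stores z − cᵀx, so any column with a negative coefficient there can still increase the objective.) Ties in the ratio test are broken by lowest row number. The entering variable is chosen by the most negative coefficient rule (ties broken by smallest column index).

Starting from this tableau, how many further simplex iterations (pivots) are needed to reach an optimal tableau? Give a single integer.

pivot: w in, s1 out → z = 2363/49
pivot: s2 in, w out → z = 52
No improving column remains; optimal.

2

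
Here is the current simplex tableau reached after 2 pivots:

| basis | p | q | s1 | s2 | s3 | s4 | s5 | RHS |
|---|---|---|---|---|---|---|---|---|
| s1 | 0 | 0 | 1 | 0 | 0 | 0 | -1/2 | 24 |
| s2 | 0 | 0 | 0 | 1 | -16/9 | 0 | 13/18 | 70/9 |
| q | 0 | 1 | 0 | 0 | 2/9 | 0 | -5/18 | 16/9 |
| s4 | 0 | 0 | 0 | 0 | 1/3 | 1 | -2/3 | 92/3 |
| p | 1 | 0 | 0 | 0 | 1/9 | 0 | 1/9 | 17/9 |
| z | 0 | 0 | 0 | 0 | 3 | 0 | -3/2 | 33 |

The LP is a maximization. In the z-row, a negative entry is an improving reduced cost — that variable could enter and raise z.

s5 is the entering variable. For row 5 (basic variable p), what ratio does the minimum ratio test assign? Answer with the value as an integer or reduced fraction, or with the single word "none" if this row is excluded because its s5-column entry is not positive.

Ratio = RHS / (s5 entry) = (17/9) / (1/9) = 17.

17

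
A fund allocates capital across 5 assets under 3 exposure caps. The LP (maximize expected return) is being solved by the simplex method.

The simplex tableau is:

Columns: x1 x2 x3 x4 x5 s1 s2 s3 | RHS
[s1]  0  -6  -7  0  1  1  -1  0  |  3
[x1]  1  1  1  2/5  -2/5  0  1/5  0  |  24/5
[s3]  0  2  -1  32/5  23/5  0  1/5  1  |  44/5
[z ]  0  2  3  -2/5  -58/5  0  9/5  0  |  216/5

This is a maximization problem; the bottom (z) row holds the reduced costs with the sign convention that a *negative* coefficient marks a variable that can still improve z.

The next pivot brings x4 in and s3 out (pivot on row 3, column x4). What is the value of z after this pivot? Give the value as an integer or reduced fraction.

175/4

Minimum ratio for x4: (44/5)/(32/5) = 11/8.
z changes by −(z-row coeff of x4)·ratio = −(-2/5)·(11/8) = 11/20.
New z = 216/5 + (11/20) = 175/4.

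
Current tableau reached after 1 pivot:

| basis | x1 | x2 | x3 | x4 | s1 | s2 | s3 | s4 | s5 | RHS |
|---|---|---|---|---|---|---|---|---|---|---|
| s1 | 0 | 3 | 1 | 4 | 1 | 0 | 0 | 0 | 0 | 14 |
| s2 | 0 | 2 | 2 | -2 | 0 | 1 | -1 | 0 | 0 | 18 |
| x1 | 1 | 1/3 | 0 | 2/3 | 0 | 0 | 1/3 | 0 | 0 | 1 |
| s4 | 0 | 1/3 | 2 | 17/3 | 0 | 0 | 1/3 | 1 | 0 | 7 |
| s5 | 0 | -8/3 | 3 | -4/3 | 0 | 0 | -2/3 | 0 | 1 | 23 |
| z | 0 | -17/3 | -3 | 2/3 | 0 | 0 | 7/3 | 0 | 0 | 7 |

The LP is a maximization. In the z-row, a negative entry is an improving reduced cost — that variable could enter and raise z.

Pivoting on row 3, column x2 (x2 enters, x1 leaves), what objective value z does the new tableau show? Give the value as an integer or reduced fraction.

24

Minimum ratio for x2: 1/(1/3) = 3.
z changes by −(z-row coeff of x2)·ratio = −(-17/3)·3 = 17.
New z = 7 + 17 = 24.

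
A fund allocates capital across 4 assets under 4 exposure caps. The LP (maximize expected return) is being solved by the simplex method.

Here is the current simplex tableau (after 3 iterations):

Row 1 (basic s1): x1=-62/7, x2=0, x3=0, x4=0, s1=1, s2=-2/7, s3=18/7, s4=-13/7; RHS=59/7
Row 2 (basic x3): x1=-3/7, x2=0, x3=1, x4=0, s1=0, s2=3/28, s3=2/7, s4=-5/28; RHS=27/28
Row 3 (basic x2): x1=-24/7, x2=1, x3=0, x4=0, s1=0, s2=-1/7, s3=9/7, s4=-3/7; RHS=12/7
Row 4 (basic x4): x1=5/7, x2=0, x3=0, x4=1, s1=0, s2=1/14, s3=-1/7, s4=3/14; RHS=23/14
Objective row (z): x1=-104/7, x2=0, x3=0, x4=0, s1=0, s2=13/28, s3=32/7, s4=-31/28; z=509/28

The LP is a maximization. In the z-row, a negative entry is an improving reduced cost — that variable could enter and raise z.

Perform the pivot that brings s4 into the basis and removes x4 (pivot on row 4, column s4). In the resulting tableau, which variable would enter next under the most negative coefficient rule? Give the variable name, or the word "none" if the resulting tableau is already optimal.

x1

Pivot element 3/14. New z-row = old z-row − (-31/28)·(row 4/(3/14)).
Updated z-row coefficients: x1: -67/6, x2: 0, x3: 0, x4: 31/6, s1: 0, s2: 5/6, s3: 23/6, s4: 0.
The most negative is -67/6 in column x1, so x1 would enter next.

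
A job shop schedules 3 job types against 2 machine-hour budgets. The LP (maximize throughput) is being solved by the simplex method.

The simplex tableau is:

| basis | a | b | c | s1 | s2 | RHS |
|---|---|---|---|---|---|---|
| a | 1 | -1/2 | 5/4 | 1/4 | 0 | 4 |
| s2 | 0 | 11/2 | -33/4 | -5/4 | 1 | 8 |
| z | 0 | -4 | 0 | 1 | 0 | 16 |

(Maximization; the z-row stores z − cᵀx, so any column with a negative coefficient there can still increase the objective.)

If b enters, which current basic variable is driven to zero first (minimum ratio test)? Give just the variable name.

Ratios: row 1 (a): entry -1/2 ≤ 0, skip; row 2 (s2): 8/(11/2) = 16/11.
Minimum ratio 16/11 is in the s2 row, so s2 leaves.

s2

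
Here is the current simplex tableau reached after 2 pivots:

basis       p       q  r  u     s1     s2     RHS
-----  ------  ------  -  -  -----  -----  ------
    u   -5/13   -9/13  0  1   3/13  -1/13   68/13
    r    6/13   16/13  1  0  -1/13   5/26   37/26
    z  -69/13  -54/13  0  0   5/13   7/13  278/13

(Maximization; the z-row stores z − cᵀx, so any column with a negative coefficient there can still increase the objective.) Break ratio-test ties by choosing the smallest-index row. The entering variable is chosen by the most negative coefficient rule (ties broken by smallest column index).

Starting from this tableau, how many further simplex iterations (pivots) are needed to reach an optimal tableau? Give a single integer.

pivot: p in, r out → z = 151/4
pivot: s1 in, u out → z = 57
No improving column remains; optimal.

2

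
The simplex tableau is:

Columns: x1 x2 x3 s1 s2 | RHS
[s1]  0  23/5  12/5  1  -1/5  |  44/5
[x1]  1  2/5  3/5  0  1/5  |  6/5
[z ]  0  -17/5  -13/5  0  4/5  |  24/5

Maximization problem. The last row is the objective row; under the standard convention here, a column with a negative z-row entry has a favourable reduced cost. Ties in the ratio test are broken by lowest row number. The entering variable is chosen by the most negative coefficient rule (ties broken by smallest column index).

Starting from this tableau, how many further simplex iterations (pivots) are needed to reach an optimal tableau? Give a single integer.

pivot: x2 in, s1 out → z = 260/23
pivot: x3 in, x1 out → z = 110/9
No improving column remains; optimal.

2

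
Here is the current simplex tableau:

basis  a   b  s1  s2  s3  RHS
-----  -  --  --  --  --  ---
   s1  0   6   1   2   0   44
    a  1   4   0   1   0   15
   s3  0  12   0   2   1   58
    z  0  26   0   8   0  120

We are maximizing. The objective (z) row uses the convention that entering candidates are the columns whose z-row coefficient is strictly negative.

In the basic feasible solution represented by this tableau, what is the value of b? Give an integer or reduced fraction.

b is nonbasic (not in the basis column), so its value in the current BFS is 0.

0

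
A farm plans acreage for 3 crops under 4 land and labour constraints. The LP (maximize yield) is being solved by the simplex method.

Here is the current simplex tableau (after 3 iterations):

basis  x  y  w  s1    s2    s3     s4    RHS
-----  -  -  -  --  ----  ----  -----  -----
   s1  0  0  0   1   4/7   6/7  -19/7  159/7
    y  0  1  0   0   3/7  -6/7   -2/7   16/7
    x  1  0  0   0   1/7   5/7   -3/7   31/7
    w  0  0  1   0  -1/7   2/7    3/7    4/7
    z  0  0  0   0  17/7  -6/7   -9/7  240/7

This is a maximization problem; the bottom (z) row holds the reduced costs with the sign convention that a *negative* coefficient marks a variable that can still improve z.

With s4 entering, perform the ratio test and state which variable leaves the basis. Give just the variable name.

Ratios: row 1 (s1): entry -19/7 ≤ 0, skip; row 2 (y): entry -2/7 ≤ 0, skip; row 3 (x): entry -3/7 ≤ 0, skip; row 4 (w): (4/7)/(3/7) = 4/3.
Minimum ratio 4/3 is in the w row, so w leaves.

w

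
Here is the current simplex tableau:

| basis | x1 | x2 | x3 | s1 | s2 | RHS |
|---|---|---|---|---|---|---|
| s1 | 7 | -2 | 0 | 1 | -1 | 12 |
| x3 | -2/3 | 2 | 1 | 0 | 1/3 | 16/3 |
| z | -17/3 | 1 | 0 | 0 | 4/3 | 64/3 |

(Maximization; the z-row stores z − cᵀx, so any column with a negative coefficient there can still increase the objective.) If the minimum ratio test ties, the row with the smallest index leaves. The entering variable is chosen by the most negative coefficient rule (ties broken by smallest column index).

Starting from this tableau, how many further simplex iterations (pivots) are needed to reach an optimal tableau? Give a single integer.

pivot: x1 in, s1 out → z = 652/21
pivot: x2 in, x3 out → z = 632/19
No improving column remains; optimal.

2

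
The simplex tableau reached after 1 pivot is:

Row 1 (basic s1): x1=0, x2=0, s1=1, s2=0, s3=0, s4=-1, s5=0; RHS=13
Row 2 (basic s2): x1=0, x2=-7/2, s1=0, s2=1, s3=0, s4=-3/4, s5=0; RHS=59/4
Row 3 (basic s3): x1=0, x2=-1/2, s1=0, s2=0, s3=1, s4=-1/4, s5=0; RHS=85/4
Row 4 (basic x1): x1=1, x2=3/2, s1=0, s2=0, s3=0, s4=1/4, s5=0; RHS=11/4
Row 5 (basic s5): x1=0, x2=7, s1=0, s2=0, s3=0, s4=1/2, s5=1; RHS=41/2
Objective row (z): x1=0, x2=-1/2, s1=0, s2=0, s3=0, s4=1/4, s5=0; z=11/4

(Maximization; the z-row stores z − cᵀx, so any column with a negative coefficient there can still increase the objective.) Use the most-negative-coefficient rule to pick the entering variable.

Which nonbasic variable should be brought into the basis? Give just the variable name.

Objective-row coefficients: x1: 0, x2: -1/2, s1: 0, s2: 0, s3: 0, s4: 1/4, s5: 0.
The most negative is -1/2 in column x2, so x2 enters.

x2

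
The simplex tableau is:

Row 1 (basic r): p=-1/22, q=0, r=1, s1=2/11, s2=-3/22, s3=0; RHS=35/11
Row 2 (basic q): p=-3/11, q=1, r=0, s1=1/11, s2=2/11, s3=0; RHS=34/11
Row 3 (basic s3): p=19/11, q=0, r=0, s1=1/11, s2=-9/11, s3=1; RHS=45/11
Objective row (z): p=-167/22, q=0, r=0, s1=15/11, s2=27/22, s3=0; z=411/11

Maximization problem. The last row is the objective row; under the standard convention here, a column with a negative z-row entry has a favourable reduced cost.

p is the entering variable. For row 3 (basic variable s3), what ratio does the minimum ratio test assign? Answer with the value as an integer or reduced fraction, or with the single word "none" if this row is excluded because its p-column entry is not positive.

45/19

Ratio = RHS / (p entry) = (45/11) / (19/11) = 45/19.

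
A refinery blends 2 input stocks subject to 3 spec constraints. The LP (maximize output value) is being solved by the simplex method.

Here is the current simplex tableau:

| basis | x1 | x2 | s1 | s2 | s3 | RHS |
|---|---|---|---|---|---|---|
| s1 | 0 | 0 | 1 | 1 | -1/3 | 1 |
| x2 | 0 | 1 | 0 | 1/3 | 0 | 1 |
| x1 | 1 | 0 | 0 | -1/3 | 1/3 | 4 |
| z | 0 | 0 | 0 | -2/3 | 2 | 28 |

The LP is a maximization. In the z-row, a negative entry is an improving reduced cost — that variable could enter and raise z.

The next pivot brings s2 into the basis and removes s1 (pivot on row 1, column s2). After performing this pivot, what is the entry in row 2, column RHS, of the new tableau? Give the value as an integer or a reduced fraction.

Pivot element is row 1, column s2: 1.
Normalize row 1: new (row 1, RHS) = 1/1 = 1.
row 2 ← row 2 − (1/3)·(new row 1): 1 − (1/3)·1 = 2/3.

2/3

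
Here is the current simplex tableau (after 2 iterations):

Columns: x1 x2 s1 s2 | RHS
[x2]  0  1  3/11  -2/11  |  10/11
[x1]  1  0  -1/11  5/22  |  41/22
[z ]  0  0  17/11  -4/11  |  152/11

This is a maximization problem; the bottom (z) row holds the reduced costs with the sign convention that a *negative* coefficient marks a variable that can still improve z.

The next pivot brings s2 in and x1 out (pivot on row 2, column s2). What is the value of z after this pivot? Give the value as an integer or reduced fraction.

Minimum ratio for s2: (41/22)/(5/22) = 41/5.
z changes by −(z-row coeff of s2)·ratio = −(-4/11)·(41/5) = 164/55.
New z = 152/11 + (164/55) = 84/5.

84/5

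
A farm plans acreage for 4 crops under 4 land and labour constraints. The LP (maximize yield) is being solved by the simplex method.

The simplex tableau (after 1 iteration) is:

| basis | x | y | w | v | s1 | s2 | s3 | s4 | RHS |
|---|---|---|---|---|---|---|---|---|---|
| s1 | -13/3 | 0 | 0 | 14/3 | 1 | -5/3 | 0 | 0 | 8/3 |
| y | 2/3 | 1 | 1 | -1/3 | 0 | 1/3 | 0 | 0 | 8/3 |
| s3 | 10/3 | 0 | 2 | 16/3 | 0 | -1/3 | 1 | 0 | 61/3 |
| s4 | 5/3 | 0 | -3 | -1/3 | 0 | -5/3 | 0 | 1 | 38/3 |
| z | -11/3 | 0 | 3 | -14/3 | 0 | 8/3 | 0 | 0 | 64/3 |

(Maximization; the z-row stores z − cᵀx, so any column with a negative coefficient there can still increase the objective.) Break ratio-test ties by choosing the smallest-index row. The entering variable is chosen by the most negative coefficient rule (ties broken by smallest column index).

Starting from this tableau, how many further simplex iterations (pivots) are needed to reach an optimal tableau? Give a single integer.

3

pivot: v in, s1 out → z = 24
pivot: x in, s3 out → z = 1180/29
pivot: s1 in, y out → z = 85/2
No improving column remains; optimal.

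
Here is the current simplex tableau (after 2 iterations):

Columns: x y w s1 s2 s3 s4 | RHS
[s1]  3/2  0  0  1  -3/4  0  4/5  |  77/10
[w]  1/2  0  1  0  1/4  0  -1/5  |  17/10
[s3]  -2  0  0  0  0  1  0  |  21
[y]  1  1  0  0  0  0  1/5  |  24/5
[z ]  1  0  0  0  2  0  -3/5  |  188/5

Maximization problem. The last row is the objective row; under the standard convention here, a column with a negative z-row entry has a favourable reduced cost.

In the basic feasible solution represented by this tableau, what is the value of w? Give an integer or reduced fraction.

w is basic (row 2); its value is the RHS of that row: 17/10.

17/10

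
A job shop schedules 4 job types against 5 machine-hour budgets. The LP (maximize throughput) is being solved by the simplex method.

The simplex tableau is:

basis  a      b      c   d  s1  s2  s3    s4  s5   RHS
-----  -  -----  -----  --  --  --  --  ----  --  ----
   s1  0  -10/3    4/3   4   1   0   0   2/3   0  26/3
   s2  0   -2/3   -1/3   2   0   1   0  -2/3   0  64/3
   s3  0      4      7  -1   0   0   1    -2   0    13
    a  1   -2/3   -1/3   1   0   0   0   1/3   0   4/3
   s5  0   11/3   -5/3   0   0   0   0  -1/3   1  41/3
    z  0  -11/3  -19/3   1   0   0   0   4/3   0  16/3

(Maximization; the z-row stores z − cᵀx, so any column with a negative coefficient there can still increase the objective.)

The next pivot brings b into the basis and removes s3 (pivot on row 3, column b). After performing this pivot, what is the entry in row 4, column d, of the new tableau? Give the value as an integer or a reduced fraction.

Pivot element is row 3, column b: 4.
Normalize row 3: new (row 3, d) = (-1)/4 = -1/4.
row 4 ← row 4 − (-2/3)·(new row 3): 1 − (-2/3)·(-1/4) = 5/6.

5/6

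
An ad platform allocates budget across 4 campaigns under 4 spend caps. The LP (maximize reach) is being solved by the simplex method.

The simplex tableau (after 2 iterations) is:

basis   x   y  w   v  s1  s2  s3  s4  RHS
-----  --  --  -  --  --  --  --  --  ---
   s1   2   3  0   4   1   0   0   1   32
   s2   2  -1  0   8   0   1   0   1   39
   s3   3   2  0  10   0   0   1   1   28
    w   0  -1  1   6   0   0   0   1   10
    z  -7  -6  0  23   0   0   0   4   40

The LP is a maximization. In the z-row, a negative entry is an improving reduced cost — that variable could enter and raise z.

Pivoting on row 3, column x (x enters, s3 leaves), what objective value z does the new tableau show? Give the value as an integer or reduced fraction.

316/3

Minimum ratio for x: 28/3 = 28/3.
z changes by −(z-row coeff of x)·ratio = −(-7)·(28/3) = 196/3.
New z = 40 + (196/3) = 316/3.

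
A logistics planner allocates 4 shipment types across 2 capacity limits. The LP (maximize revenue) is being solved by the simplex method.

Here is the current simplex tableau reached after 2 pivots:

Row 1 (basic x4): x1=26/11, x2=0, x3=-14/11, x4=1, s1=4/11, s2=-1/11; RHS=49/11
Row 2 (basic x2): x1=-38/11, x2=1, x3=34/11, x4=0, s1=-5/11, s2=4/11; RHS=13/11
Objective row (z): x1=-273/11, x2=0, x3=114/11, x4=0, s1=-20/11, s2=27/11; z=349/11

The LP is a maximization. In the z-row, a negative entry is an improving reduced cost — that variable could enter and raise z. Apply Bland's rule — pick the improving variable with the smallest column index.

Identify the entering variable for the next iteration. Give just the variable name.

Objective-row coefficients: x1: -273/11, x2: 0, x3: 114/11, x4: 0, s1: -20/11, s2: 27/11.
Improving columns: x1, s1. Bland's rule picks the smallest column index → x1.

x1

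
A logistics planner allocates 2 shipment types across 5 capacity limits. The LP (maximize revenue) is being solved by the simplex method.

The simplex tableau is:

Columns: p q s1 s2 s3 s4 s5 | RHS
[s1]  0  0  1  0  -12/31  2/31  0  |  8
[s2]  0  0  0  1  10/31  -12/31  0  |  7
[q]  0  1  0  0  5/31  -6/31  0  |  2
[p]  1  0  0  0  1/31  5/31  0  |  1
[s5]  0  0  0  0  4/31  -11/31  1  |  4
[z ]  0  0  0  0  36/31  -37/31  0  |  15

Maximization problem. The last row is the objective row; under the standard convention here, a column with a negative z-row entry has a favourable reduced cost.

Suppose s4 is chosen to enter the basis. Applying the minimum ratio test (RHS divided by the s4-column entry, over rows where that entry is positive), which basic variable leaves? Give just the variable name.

p

Ratios: row 1 (s1): 8/(2/31) = 124; row 2 (s2): entry -12/31 ≤ 0, skip; row 3 (q): entry -6/31 ≤ 0, skip; row 4 (p): 1/(5/31) = 31/5; row 5 (s5): entry -11/31 ≤ 0, skip.
Minimum ratio 31/5 is in the p row, so p leaves.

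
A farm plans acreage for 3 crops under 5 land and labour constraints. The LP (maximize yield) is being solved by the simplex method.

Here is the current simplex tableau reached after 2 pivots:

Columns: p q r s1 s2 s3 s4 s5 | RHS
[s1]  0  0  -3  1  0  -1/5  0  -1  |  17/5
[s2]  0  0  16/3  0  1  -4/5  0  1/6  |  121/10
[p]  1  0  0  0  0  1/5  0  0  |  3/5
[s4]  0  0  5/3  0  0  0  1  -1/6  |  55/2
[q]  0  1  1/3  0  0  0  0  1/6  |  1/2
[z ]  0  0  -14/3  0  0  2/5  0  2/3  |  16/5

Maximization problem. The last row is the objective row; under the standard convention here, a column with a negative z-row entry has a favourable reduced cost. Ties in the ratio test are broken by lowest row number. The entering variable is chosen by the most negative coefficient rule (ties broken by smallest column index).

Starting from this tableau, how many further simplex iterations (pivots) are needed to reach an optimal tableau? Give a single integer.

1

pivot: r in, q out → z = 51/5
No improving column remains; optimal.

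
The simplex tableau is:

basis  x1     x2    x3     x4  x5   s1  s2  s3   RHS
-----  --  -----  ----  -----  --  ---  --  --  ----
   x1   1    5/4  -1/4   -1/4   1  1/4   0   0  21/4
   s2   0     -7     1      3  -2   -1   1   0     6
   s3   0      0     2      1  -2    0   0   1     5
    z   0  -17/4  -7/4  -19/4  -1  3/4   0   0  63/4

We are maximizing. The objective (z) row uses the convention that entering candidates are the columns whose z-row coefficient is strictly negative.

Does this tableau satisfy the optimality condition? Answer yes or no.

Column x2 has objective-row coefficient -17/4, which is negative; an improving pivot exists, so not yet optimal.

no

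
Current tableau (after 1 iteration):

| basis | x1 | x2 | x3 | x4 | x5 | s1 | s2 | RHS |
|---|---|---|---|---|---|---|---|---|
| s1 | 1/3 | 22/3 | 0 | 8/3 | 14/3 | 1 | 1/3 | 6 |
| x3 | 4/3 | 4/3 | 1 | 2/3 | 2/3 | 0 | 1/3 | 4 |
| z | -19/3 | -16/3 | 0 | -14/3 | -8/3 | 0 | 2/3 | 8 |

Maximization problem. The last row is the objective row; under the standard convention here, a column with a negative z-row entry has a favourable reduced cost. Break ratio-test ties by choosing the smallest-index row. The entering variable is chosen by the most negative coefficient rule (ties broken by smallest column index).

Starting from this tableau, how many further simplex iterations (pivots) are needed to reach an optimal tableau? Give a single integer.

pivot: x1 in, x3 out → z = 27
pivot: x4 in, s1 out → z = 30
No improving column remains; optimal.

2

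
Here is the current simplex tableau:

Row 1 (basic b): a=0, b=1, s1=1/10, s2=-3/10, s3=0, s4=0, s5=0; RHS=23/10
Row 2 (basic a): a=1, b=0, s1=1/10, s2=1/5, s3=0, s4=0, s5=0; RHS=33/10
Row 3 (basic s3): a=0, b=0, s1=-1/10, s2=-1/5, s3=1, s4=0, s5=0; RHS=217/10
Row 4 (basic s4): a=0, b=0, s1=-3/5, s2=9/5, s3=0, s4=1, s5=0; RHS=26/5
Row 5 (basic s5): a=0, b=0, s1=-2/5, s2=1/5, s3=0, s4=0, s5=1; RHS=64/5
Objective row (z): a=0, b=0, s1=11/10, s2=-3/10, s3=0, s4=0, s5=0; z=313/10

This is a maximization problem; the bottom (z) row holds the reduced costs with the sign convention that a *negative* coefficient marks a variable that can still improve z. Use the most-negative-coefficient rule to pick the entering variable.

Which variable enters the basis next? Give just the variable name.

Objective-row coefficients: a: 0, b: 0, s1: 11/10, s2: -3/10, s3: 0, s4: 0, s5: 0.
The most negative is -3/10 in column s2, so s2 enters.

s2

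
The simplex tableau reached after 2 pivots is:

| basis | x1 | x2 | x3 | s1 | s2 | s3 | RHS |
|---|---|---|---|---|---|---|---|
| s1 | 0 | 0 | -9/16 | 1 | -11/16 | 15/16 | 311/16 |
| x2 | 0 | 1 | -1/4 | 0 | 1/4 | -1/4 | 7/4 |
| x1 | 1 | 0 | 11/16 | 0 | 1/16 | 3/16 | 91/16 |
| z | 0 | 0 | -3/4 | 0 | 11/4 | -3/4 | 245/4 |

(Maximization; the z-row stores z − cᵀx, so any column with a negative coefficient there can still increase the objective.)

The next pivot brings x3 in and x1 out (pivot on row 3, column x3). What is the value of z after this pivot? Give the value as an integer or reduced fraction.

742/11

Minimum ratio for x3: (91/16)/(11/16) = 91/11.
z changes by −(z-row coeff of x3)·ratio = −(-3/4)·(91/11) = 273/44.
New z = 245/4 + (273/44) = 742/11.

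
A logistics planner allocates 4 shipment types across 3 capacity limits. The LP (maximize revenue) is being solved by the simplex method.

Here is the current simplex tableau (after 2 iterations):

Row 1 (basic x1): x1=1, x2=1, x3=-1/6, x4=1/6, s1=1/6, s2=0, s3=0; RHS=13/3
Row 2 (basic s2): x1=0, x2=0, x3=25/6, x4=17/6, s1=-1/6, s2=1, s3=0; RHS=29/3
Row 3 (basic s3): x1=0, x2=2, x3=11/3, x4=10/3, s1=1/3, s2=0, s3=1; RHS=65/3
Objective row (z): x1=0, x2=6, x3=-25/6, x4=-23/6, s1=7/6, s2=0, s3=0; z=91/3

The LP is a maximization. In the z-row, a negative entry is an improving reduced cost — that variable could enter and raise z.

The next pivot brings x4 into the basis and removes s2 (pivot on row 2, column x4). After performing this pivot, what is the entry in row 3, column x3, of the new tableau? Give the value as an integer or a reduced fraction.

-21/17

Pivot element is row 2, column x4: 17/6.
Normalize row 2: new (row 2, x3) = (25/6)/(17/6) = 25/17.
row 3 ← row 3 − (10/3)·(new row 2): 11/3 − (10/3)·(25/17) = -21/17.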